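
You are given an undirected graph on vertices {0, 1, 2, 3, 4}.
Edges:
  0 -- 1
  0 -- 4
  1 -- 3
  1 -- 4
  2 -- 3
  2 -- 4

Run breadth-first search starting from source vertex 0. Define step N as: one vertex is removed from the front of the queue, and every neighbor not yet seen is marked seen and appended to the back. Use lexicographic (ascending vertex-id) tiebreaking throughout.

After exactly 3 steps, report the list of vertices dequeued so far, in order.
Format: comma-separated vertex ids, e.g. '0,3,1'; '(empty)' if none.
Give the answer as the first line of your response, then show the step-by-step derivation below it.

0,1,4

step 1: dequeue 0; queue=[1,4]; order=0
step 2: dequeue 1; queue=[4,3]; order=0,1
step 3: dequeue 4; queue=[3,2]; order=0,1,4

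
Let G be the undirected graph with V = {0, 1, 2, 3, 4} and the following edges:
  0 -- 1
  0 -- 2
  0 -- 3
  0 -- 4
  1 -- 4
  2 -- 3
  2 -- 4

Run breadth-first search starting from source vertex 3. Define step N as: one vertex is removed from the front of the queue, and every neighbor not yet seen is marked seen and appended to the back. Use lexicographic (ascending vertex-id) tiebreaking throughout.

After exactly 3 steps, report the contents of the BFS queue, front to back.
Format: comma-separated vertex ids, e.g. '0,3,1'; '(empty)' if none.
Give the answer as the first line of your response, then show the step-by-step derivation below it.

1,4

step 1: dequeue 3; queue=[0,2]; order=3
step 2: dequeue 0; queue=[2,1,4]; order=3,0
step 3: dequeue 2; queue=[1,4]; order=3,0,2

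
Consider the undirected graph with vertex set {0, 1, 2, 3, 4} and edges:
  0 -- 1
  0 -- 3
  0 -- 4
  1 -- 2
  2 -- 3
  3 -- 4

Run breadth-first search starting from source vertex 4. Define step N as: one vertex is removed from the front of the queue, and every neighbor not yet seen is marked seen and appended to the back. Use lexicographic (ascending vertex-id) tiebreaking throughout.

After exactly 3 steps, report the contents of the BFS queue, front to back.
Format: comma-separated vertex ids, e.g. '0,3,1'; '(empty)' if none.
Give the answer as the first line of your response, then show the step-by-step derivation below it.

1,2

step 1: dequeue 4; queue=[0,3]; order=4
step 2: dequeue 0; queue=[3,1]; order=4,0
step 3: dequeue 3; queue=[1,2]; order=4,0,3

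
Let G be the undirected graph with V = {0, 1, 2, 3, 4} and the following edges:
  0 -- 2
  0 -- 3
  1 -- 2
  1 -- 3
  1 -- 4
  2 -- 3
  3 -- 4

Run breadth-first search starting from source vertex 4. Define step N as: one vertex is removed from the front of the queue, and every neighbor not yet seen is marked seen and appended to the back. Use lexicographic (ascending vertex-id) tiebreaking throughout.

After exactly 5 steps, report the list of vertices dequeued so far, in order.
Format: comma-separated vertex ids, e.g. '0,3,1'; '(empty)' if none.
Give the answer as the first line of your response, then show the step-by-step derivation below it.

4,1,3,2,0

step 1: dequeue 4; queue=[1,3]; order=4
step 2: dequeue 1; queue=[3,2]; order=4,1
step 3: dequeue 3; queue=[2,0]; order=4,1,3
step 4: dequeue 2; queue=[0]; order=4,1,3,2
step 5: dequeue 0; queue=[(empty)]; order=4,1,3,2,0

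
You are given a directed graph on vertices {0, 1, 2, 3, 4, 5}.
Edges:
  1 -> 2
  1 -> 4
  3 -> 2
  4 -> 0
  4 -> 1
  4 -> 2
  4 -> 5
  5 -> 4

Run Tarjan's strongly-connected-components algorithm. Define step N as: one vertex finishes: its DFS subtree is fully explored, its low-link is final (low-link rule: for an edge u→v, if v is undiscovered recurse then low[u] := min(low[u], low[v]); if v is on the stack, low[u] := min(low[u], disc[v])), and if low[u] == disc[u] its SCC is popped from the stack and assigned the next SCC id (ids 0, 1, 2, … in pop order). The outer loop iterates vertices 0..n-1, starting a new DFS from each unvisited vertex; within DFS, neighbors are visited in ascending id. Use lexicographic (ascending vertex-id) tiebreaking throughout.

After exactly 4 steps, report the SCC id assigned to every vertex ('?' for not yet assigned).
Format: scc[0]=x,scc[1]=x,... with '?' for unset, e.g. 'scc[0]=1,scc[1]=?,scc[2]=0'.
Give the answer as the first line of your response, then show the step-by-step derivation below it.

scc[0]=0,scc[1]=?,scc[2]=1,scc[3]=?,scc[4]=?,scc[5]=?

step 1: low=(low[0]=0,low[1]=?,low[2]=?,low[3]=?,low[4]=?,low[5]=?); scc=(scc[0]=0,scc[1]=?,scc[2]=?,scc[3]=?,scc[4]=?,scc[5]=?)
step 2: low=(low[0]=0,low[1]=1,low[2]=2,low[3]=?,low[4]=?,low[5]=?); scc=(scc[0]=0,scc[1]=?,scc[2]=1,scc[3]=?,scc[4]=?,scc[5]=?)
step 3: low=(low[0]=0,low[1]=1,low[2]=2,low[3]=?,low[4]=1,low[5]=3); scc=(scc[0]=0,scc[1]=?,scc[2]=1,scc[3]=?,scc[4]=?,scc[5]=?)
step 4: low=(low[0]=0,low[1]=1,low[2]=2,low[3]=?,low[4]=1,low[5]=3); scc=(scc[0]=0,scc[1]=?,scc[2]=1,scc[3]=?,scc[4]=?,scc[5]=?)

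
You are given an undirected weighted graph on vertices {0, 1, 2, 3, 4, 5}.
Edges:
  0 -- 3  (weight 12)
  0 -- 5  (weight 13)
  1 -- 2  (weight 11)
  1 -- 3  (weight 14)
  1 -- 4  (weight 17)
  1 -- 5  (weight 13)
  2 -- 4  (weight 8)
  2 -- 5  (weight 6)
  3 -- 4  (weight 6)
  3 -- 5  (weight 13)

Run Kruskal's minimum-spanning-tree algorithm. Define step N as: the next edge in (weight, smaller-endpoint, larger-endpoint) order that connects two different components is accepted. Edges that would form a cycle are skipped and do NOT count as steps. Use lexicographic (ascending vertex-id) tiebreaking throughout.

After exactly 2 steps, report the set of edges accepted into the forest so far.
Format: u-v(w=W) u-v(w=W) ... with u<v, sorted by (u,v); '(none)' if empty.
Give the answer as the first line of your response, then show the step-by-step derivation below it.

2-5(w=6) 3-4(w=6)

step 1: add edge 2-5 (w=6); MST = {2-5(w=6)}
step 2: add edge 3-4 (w=6); MST = {2-5(w=6) 3-4(w=6)}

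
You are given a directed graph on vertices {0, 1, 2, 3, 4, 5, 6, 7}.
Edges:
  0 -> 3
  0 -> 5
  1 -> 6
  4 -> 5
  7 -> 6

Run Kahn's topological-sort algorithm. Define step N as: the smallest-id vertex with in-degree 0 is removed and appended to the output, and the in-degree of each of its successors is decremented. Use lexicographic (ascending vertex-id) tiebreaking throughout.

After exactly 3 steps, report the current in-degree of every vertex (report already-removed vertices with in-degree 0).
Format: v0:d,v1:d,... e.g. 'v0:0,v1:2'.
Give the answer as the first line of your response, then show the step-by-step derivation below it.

v0:0,v1:0,v2:0,v3:0,v4:0,v5:1,v6:1,v7:0

step 1: output 0; order=[0]; indeg=(0,0,0,0,0,1,2,0)
step 2: output 1; order=[0,1]; indeg=(0,0,0,0,0,1,1,0)
step 3: output 2; order=[0,1,2]; indeg=(0,0,0,0,0,1,1,0)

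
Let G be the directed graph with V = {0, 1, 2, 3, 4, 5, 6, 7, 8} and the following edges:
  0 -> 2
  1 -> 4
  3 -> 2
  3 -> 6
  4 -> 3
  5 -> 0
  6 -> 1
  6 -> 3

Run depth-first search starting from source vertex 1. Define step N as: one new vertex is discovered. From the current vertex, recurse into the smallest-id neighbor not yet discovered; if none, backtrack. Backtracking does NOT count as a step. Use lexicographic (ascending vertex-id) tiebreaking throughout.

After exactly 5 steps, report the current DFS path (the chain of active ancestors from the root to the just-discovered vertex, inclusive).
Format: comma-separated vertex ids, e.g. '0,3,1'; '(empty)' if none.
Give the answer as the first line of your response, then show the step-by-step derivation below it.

1,4,3,6

step 1: discover 1; path=1; order=1
step 2: discover 4; path=1>4; order=1,4
step 3: discover 3; path=1>4>3; order=1,4,3
step 4: discover 2; path=1>4>3>2; order=1,4,3,2
step 5: discover 6; path=1>4>3>6; order=1,4,3,2,6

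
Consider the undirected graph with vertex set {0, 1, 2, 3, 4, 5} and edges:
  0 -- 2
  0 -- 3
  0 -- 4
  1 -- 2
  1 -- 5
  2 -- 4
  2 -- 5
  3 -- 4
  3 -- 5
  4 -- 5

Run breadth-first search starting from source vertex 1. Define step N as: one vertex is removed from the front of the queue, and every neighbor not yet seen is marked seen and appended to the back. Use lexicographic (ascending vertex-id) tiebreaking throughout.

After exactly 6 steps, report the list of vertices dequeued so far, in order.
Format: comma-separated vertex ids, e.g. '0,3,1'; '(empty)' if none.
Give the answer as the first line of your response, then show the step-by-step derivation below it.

1,2,5,0,4,3

step 1: dequeue 1; queue=[2,5]; order=1
step 2: dequeue 2; queue=[5,0,4]; order=1,2
step 3: dequeue 5; queue=[0,4,3]; order=1,2,5
step 4: dequeue 0; queue=[4,3]; order=1,2,5,0
step 5: dequeue 4; queue=[3]; order=1,2,5,0,4
step 6: dequeue 3; queue=[(empty)]; order=1,2,5,0,4,3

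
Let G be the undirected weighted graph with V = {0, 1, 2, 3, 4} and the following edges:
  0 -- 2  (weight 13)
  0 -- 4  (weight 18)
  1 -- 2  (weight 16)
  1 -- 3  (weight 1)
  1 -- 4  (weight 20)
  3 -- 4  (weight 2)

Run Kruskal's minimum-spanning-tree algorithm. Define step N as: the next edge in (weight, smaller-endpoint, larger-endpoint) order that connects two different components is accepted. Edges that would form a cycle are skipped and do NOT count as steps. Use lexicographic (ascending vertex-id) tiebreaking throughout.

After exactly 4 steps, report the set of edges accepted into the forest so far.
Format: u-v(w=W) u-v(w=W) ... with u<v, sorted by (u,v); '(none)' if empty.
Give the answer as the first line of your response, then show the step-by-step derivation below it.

0-2(w=13) 1-2(w=16) 1-3(w=1) 3-4(w=2)

step 1: add edge 1-3 (w=1); MST = {1-3(w=1)}
step 2: add edge 3-4 (w=2); MST = {1-3(w=1) 3-4(w=2)}
step 3: add edge 0-2 (w=13); MST = {0-2(w=13) 1-3(w=1) 3-4(w=2)}
step 4: add edge 1-2 (w=16); MST = {0-2(w=13) 1-2(w=16) 1-3(w=1) 3-4(w=2)}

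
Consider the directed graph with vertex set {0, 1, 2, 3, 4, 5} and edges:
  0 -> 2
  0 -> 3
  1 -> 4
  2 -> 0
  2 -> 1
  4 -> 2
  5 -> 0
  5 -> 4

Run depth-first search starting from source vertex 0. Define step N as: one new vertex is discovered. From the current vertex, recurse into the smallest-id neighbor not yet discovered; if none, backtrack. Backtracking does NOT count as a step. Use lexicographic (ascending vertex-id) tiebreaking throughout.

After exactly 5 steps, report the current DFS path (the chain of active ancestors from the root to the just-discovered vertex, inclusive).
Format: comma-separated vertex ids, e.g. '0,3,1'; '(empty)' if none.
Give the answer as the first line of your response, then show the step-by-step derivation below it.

0,3

step 1: discover 0; path=0; order=0
step 2: discover 2; path=0>2; order=0,2
step 3: discover 1; path=0>2>1; order=0,2,1
step 4: discover 4; path=0>2>1>4; order=0,2,1,4
step 5: discover 3; path=0>3; order=0,2,1,4,3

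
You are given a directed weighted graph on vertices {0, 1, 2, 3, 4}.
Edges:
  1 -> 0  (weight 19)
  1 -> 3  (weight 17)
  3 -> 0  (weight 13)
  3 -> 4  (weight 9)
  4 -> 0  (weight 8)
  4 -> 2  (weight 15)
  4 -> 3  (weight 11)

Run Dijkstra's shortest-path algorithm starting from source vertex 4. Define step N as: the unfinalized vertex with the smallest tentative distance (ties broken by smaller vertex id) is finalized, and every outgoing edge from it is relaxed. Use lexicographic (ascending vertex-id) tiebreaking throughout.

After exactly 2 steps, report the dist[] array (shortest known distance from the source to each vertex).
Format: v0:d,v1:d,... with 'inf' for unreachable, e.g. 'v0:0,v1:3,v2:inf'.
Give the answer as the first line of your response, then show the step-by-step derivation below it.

v0:8,v1:inf,v2:15,v3:11,v4:0

step 1: dist = v0:8,v1:inf,v2:15,v3:11,v4:0
step 2: dist = v0:8,v1:inf,v2:15,v3:11,v4:0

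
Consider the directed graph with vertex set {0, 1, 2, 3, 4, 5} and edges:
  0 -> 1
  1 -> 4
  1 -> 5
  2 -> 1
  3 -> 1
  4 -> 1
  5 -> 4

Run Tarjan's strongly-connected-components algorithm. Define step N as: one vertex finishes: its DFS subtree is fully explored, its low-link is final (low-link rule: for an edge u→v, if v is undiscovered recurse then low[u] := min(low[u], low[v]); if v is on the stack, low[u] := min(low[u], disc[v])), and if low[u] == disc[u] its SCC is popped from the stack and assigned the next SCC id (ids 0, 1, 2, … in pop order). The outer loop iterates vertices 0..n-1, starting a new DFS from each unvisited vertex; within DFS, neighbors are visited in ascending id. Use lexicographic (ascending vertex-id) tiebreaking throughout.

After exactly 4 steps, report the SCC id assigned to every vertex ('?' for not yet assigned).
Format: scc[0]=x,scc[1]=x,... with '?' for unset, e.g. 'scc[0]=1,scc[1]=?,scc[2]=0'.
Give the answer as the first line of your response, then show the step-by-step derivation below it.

scc[0]=1,scc[1]=0,scc[2]=?,scc[3]=?,scc[4]=0,scc[5]=0

step 1: low=(low[0]=0,low[1]=1,low[2]=?,low[3]=?,low[4]=1,low[5]=?); scc=(scc[0]=?,scc[1]=?,scc[2]=?,scc[3]=?,scc[4]=?,scc[5]=?)
step 2: low=(low[0]=0,low[1]=1,low[2]=?,low[3]=?,low[4]=1,low[5]=2); scc=(scc[0]=?,scc[1]=?,scc[2]=?,scc[3]=?,scc[4]=?,scc[5]=?)
step 3: low=(low[0]=0,low[1]=1,low[2]=?,low[3]=?,low[4]=1,low[5]=2); scc=(scc[0]=?,scc[1]=0,scc[2]=?,scc[3]=?,scc[4]=0,scc[5]=0)
step 4: low=(low[0]=0,low[1]=1,low[2]=?,low[3]=?,low[4]=1,low[5]=2); scc=(scc[0]=1,scc[1]=0,scc[2]=?,scc[3]=?,scc[4]=0,scc[5]=0)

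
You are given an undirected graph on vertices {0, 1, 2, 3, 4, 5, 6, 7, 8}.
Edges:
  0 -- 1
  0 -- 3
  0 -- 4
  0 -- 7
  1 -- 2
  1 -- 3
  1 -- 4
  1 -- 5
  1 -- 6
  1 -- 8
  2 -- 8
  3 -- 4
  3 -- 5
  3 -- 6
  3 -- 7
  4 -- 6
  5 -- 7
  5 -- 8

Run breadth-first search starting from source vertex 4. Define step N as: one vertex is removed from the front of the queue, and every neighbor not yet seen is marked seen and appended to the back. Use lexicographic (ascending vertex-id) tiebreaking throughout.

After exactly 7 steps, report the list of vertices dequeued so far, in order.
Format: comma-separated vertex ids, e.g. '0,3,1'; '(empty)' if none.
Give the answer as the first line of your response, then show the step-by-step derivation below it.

4,0,1,3,6,7,2

step 1: dequeue 4; queue=[0,1,3,6]; order=4
step 2: dequeue 0; queue=[1,3,6,7]; order=4,0
step 3: dequeue 1; queue=[3,6,7,2,5,8]; order=4,0,1
step 4: dequeue 3; queue=[6,7,2,5,8]; order=4,0,1,3
step 5: dequeue 6; queue=[7,2,5,8]; order=4,0,1,3,6
step 6: dequeue 7; queue=[2,5,8]; order=4,0,1,3,6,7
step 7: dequeue 2; queue=[5,8]; order=4,0,1,3,6,7,2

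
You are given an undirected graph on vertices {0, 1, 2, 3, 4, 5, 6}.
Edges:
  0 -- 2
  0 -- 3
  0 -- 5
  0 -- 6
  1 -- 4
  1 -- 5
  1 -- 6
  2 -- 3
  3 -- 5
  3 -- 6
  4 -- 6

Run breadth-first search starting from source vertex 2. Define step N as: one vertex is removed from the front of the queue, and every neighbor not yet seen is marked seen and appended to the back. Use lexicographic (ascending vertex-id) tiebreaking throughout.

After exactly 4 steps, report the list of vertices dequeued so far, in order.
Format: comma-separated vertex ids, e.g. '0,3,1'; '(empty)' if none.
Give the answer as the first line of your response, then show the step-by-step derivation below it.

2,0,3,5

step 1: dequeue 2; queue=[0,3]; order=2
step 2: dequeue 0; queue=[3,5,6]; order=2,0
step 3: dequeue 3; queue=[5,6]; order=2,0,3
step 4: dequeue 5; queue=[6,1]; order=2,0,3,5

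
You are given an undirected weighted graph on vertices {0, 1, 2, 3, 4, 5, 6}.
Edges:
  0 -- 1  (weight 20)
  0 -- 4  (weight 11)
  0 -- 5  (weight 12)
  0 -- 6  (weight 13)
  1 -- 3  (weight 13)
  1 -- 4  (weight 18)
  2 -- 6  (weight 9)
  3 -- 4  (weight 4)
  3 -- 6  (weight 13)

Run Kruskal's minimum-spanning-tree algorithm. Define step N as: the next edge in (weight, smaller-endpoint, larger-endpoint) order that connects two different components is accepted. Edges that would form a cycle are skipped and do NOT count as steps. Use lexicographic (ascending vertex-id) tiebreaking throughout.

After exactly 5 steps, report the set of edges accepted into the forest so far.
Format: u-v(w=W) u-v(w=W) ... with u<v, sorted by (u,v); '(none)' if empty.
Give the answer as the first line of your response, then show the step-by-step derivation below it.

0-4(w=11) 0-5(w=12) 0-6(w=13) 2-6(w=9) 3-4(w=4)

step 1: add edge 3-4 (w=4); MST = {3-4(w=4)}
step 2: add edge 2-6 (w=9); MST = {2-6(w=9) 3-4(w=4)}
step 3: add edge 0-4 (w=11); MST = {0-4(w=11) 2-6(w=9) 3-4(w=4)}
step 4: add edge 0-5 (w=12); MST = {0-4(w=11) 0-5(w=12) 2-6(w=9) 3-4(w=4)}
step 5: add edge 0-6 (w=13); MST = {0-4(w=11) 0-5(w=12) 0-6(w=13) 2-6(w=9) 3-4(w=4)}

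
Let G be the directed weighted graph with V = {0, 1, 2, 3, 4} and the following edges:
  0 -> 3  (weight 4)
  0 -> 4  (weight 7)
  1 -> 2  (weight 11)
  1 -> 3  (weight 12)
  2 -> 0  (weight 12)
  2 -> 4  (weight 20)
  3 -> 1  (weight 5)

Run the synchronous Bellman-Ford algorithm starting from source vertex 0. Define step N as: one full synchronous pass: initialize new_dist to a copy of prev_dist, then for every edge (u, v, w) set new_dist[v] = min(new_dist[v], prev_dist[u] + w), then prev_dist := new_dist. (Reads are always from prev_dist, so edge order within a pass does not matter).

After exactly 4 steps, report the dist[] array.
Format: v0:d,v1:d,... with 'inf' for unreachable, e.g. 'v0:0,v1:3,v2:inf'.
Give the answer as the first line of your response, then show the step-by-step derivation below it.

v0:0,v1:9,v2:20,v3:4,v4:7

step 1: dist = v0:0,v1:inf,v2:inf,v3:4,v4:7
step 2: dist = v0:0,v1:9,v2:inf,v3:4,v4:7
step 3: dist = v0:0,v1:9,v2:20,v3:4,v4:7
step 4: dist = v0:0,v1:9,v2:20,v3:4,v4:7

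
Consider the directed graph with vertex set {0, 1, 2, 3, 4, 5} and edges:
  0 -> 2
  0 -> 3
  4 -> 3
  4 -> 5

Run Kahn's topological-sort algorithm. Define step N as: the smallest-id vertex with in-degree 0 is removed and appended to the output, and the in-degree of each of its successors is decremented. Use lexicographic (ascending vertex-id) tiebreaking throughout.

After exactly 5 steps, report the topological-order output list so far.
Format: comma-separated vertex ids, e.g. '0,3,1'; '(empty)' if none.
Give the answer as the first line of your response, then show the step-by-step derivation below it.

0,1,2,4,3

step 1: output 0; order=[0]; indeg=(0,0,0,1,0,1)
step 2: output 1; order=[0,1]; indeg=(0,0,0,1,0,1)
step 3: output 2; order=[0,1,2]; indeg=(0,0,0,1,0,1)
step 4: output 4; order=[0,1,2,4]; indeg=(0,0,0,0,0,0)
step 5: output 3; order=[0,1,2,4,3]; indeg=(0,0,0,0,0,0)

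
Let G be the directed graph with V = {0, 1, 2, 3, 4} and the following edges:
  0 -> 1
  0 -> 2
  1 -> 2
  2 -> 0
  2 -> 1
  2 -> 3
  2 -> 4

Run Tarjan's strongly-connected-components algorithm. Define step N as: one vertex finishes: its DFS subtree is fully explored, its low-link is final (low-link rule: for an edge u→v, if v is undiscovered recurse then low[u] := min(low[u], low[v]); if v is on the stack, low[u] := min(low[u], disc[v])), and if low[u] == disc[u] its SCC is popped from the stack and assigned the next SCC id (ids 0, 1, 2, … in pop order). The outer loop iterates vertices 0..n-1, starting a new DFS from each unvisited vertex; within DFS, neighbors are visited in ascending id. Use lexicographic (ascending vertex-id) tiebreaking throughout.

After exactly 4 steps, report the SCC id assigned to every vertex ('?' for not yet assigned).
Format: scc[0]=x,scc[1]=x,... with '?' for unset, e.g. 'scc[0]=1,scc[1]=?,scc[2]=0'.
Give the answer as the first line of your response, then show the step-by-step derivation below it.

scc[0]=?,scc[1]=?,scc[2]=?,scc[3]=0,scc[4]=1

step 1: low=(low[0]=0,low[1]=1,low[2]=0,low[3]=3,low[4]=?); scc=(scc[0]=?,scc[1]=?,scc[2]=?,scc[3]=0,scc[4]=?)
step 2: low=(low[0]=0,low[1]=1,low[2]=0,low[3]=3,low[4]=4); scc=(scc[0]=?,scc[1]=?,scc[2]=?,scc[3]=0,scc[4]=1)
step 3: low=(low[0]=0,low[1]=1,low[2]=0,low[3]=3,low[4]=4); scc=(scc[0]=?,scc[1]=?,scc[2]=?,scc[3]=0,scc[4]=1)
step 4: low=(low[0]=0,low[1]=0,low[2]=0,low[3]=3,low[4]=4); scc=(scc[0]=?,scc[1]=?,scc[2]=?,scc[3]=0,scc[4]=1)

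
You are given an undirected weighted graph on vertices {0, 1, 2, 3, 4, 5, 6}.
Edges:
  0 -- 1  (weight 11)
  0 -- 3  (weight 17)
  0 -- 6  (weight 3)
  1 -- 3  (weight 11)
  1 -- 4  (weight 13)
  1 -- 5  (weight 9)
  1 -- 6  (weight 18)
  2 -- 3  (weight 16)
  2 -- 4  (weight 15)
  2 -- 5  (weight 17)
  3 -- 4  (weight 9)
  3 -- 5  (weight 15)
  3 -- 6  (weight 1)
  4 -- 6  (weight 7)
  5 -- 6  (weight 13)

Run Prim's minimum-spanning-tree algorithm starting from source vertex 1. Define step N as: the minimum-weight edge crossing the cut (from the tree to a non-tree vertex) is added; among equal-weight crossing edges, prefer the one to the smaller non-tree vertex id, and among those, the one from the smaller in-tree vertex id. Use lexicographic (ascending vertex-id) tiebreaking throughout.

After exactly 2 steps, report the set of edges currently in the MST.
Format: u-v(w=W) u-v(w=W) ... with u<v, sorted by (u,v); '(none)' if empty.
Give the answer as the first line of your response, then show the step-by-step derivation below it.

0-1(w=11) 1-5(w=9)

step 1: add edge 1-5 (w=9); MST = {1-5(w=9)}
step 2: add edge 0-1 (w=11); MST = {0-1(w=11) 1-5(w=9)}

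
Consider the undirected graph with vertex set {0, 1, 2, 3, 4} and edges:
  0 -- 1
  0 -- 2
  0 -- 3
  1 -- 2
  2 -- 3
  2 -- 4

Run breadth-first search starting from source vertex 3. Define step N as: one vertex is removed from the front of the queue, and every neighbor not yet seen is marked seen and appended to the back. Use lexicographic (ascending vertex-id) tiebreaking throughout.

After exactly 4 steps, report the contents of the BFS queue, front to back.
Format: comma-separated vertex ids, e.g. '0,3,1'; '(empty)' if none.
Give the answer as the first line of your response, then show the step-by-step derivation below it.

4

step 1: dequeue 3; queue=[0,2]; order=3
step 2: dequeue 0; queue=[2,1]; order=3,0
step 3: dequeue 2; queue=[1,4]; order=3,0,2
step 4: dequeue 1; queue=[4]; order=3,0,2,1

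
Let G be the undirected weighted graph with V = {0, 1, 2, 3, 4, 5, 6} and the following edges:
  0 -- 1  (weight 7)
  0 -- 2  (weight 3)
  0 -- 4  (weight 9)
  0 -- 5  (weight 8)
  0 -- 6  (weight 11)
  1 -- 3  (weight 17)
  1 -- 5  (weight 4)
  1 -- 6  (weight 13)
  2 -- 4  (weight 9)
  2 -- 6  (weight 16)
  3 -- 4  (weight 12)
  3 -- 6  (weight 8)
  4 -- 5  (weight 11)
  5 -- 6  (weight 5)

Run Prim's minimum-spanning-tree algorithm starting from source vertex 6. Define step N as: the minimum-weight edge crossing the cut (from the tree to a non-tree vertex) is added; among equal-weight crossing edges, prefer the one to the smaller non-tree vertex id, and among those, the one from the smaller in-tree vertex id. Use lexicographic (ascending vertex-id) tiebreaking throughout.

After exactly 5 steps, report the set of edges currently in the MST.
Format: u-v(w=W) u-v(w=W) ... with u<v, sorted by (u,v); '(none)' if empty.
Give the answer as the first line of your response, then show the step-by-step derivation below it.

0-1(w=7) 0-2(w=3) 1-5(w=4) 3-6(w=8) 5-6(w=5)

step 1: add edge 5-6 (w=5); MST = {5-6(w=5)}
step 2: add edge 1-5 (w=4); MST = {1-5(w=4) 5-6(w=5)}
step 3: add edge 0-1 (w=7); MST = {0-1(w=7) 1-5(w=4) 5-6(w=5)}
step 4: add edge 0-2 (w=3); MST = {0-1(w=7) 0-2(w=3) 1-5(w=4) 5-6(w=5)}
step 5: add edge 3-6 (w=8); MST = {0-1(w=7) 0-2(w=3) 1-5(w=4) 3-6(w=8) 5-6(w=5)}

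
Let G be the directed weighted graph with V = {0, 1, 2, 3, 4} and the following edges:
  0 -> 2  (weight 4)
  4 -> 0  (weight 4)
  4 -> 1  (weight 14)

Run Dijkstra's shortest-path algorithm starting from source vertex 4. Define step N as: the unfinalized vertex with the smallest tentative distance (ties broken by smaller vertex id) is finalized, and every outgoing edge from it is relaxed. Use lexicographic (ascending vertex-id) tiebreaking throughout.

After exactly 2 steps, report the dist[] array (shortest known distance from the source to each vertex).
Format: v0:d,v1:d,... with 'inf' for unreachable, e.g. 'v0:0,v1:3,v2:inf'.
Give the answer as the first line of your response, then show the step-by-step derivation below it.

v0:4,v1:14,v2:8,v3:inf,v4:0

step 1: dist = v0:4,v1:14,v2:inf,v3:inf,v4:0
step 2: dist = v0:4,v1:14,v2:8,v3:inf,v4:0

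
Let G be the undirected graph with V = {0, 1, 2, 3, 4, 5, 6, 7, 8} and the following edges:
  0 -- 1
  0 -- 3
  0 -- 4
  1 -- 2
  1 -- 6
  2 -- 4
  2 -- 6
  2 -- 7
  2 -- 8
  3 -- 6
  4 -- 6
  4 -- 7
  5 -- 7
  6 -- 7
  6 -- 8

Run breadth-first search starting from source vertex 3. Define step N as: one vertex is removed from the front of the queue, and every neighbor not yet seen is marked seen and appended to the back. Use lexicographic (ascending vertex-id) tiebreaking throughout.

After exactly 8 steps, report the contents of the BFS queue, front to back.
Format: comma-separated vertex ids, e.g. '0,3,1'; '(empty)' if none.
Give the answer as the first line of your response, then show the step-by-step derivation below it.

5

step 1: dequeue 3; queue=[0,6]; order=3
step 2: dequeue 0; queue=[6,1,4]; order=3,0
step 3: dequeue 6; queue=[1,4,2,7,8]; order=3,0,6
step 4: dequeue 1; queue=[4,2,7,8]; order=3,0,6,1
step 5: dequeue 4; queue=[2,7,8]; order=3,0,6,1,4
step 6: dequeue 2; queue=[7,8]; order=3,0,6,1,4,2
step 7: dequeue 7; queue=[8,5]; order=3,0,6,1,4,2,7
step 8: dequeue 8; queue=[5]; order=3,0,6,1,4,2,7,8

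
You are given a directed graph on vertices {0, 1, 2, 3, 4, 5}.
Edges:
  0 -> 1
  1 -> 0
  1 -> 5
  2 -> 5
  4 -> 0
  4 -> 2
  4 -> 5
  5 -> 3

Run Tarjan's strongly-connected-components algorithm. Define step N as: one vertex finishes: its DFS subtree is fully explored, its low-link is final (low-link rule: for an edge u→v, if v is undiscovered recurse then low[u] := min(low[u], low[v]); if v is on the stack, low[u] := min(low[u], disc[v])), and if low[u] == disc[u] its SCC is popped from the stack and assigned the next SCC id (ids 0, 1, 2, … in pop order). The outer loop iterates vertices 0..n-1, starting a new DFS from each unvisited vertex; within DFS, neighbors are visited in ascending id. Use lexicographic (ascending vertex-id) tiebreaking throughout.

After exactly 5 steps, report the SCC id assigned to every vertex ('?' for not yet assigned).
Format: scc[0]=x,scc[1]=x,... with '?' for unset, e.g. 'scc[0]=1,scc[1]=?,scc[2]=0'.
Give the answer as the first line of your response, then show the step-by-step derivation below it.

scc[0]=2,scc[1]=2,scc[2]=3,scc[3]=0,scc[4]=?,scc[5]=1

step 1: low=(low[0]=0,low[1]=0,low[2]=?,low[3]=3,low[4]=?,low[5]=2); scc=(scc[0]=?,scc[1]=?,scc[2]=?,scc[3]=0,scc[4]=?,scc[5]=?)
step 2: low=(low[0]=0,low[1]=0,low[2]=?,low[3]=3,low[4]=?,low[5]=2); scc=(scc[0]=?,scc[1]=?,scc[2]=?,scc[3]=0,scc[4]=?,scc[5]=1)
step 3: low=(low[0]=0,low[1]=0,low[2]=?,low[3]=3,low[4]=?,low[5]=2); scc=(scc[0]=?,scc[1]=?,scc[2]=?,scc[3]=0,scc[4]=?,scc[5]=1)
step 4: low=(low[0]=0,low[1]=0,low[2]=?,low[3]=3,low[4]=?,low[5]=2); scc=(scc[0]=2,scc[1]=2,scc[2]=?,scc[3]=0,scc[4]=?,scc[5]=1)
step 5: low=(low[0]=0,low[1]=0,low[2]=4,low[3]=3,low[4]=?,low[5]=2); scc=(scc[0]=2,scc[1]=2,scc[2]=3,scc[3]=0,scc[4]=?,scc[5]=1)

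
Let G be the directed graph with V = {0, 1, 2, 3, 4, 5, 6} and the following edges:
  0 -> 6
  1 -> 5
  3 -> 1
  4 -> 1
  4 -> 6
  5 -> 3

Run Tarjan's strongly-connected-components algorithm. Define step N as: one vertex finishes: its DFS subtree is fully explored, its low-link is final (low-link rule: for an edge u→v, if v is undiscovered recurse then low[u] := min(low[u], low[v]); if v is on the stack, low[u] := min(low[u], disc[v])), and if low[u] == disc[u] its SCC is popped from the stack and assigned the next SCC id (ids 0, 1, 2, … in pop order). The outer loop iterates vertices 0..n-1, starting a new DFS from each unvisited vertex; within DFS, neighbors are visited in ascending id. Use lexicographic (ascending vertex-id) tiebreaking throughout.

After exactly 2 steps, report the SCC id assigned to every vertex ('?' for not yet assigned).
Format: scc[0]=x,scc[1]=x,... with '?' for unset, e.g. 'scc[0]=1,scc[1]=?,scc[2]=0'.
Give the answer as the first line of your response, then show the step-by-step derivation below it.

scc[0]=1,scc[1]=?,scc[2]=?,scc[3]=?,scc[4]=?,scc[5]=?,scc[6]=0

step 1: low=(low[0]=0,low[1]=?,low[2]=?,low[3]=?,low[4]=?,low[5]=?,low[6]=1); scc=(scc[0]=?,scc[1]=?,scc[2]=?,scc[3]=?,scc[4]=?,scc[5]=?,scc[6]=0)
step 2: low=(low[0]=0,low[1]=?,low[2]=?,low[3]=?,low[4]=?,low[5]=?,low[6]=1); scc=(scc[0]=1,scc[1]=?,scc[2]=?,scc[3]=?,scc[4]=?,scc[5]=?,scc[6]=0)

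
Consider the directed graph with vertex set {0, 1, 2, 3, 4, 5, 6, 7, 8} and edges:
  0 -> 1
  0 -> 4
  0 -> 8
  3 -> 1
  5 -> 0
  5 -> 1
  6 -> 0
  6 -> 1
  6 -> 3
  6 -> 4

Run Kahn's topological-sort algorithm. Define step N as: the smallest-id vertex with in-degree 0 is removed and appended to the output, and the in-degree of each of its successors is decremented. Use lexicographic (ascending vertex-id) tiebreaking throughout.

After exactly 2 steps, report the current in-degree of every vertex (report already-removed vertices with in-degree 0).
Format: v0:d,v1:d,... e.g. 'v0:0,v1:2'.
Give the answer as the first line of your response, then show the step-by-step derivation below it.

v0:1,v1:3,v2:0,v3:1,v4:2,v5:0,v6:0,v7:0,v8:1

step 1: output 2; order=[2]; indeg=(2,4,0,1,2,0,0,0,1)
step 2: output 5; order=[2,5]; indeg=(1,3,0,1,2,0,0,0,1)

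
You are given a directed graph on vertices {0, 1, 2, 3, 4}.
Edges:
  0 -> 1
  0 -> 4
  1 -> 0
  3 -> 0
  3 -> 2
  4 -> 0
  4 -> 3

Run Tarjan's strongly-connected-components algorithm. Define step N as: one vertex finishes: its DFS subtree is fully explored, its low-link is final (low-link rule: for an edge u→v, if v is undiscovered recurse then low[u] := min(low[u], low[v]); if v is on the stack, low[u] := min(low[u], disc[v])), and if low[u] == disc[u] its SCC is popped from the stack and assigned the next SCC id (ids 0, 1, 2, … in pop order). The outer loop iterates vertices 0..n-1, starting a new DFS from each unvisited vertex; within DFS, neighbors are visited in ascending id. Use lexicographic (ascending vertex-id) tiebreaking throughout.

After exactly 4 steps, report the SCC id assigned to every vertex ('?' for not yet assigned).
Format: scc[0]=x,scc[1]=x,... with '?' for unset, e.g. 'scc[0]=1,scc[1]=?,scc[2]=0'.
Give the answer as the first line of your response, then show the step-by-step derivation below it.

scc[0]=?,scc[1]=?,scc[2]=0,scc[3]=?,scc[4]=?

step 1: low=(low[0]=0,low[1]=0,low[2]=?,low[3]=?,low[4]=?); scc=(scc[0]=?,scc[1]=?,scc[2]=?,scc[3]=?,scc[4]=?)
step 2: low=(low[0]=0,low[1]=0,low[2]=4,low[3]=0,low[4]=0); scc=(scc[0]=?,scc[1]=?,scc[2]=0,scc[3]=?,scc[4]=?)
step 3: low=(low[0]=0,low[1]=0,low[2]=4,low[3]=0,low[4]=0); scc=(scc[0]=?,scc[1]=?,scc[2]=0,scc[3]=?,scc[4]=?)
step 4: low=(low[0]=0,low[1]=0,low[2]=4,low[3]=0,low[4]=0); scc=(scc[0]=?,scc[1]=?,scc[2]=0,scc[3]=?,scc[4]=?)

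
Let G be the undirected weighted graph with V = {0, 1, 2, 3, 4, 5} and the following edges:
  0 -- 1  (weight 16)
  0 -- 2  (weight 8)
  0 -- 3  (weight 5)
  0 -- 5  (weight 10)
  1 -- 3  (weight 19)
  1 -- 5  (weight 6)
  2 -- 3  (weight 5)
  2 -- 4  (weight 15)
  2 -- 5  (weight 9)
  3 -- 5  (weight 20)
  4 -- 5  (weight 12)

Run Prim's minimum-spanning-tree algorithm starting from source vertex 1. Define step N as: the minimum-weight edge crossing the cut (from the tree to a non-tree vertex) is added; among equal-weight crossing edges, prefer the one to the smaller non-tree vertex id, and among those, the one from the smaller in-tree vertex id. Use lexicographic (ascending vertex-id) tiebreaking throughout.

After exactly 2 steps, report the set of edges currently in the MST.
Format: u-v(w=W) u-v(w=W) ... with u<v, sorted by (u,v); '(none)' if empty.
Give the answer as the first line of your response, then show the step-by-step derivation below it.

1-5(w=6) 2-5(w=9)

step 1: add edge 1-5 (w=6); MST = {1-5(w=6)}
step 2: add edge 2-5 (w=9); MST = {1-5(w=6) 2-5(w=9)}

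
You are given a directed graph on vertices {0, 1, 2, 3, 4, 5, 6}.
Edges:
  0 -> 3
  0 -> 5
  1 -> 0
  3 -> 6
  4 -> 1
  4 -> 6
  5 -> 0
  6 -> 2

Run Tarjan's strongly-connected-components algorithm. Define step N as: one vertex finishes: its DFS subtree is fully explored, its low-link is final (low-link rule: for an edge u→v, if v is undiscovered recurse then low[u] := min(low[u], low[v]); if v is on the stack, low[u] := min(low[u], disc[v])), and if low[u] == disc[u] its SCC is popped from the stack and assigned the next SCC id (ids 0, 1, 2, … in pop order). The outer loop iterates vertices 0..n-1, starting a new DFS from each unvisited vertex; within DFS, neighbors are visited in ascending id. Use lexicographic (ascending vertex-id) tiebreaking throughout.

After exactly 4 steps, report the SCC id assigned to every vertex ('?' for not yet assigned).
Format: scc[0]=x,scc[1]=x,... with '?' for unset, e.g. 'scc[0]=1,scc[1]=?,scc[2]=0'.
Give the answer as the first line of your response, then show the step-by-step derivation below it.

scc[0]=?,scc[1]=?,scc[2]=0,scc[3]=2,scc[4]=?,scc[5]=?,scc[6]=1

step 1: low=(low[0]=0,low[1]=?,low[2]=3,low[3]=1,low[4]=?,low[5]=?,low[6]=2); scc=(scc[0]=?,scc[1]=?,scc[2]=0,scc[3]=?,scc[4]=?,scc[5]=?,scc[6]=?)
step 2: low=(low[0]=0,low[1]=?,low[2]=3,low[3]=1,low[4]=?,low[5]=?,low[6]=2); scc=(scc[0]=?,scc[1]=?,scc[2]=0,scc[3]=?,scc[4]=?,scc[5]=?,scc[6]=1)
step 3: low=(low[0]=0,low[1]=?,low[2]=3,low[3]=1,low[4]=?,low[5]=?,low[6]=2); scc=(scc[0]=?,scc[1]=?,scc[2]=0,scc[3]=2,scc[4]=?,scc[5]=?,scc[6]=1)
step 4: low=(low[0]=0,low[1]=?,low[2]=3,low[3]=1,low[4]=?,low[5]=0,low[6]=2); scc=(scc[0]=?,scc[1]=?,scc[2]=0,scc[3]=2,scc[4]=?,scc[5]=?,scc[6]=1)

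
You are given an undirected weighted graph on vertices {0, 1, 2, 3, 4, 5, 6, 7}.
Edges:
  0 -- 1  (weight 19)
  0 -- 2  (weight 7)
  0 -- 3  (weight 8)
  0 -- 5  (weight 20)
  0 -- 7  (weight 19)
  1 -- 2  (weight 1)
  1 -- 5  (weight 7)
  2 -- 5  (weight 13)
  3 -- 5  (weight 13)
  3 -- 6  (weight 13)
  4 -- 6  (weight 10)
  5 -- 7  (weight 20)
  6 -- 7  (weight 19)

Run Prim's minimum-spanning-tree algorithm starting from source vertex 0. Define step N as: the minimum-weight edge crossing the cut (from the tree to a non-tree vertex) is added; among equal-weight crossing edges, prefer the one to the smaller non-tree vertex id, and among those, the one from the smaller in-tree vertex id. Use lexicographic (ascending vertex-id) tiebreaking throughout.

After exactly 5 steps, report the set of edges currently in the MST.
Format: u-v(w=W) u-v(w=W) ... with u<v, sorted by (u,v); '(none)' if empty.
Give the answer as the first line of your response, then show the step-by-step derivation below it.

0-2(w=7) 0-3(w=8) 1-2(w=1) 1-5(w=7) 3-6(w=13)

step 1: add edge 0-2 (w=7); MST = {0-2(w=7)}
step 2: add edge 1-2 (w=1); MST = {0-2(w=7) 1-2(w=1)}
step 3: add edge 1-5 (w=7); MST = {0-2(w=7) 1-2(w=1) 1-5(w=7)}
step 4: add edge 0-3 (w=8); MST = {0-2(w=7) 0-3(w=8) 1-2(w=1) 1-5(w=7)}
step 5: add edge 3-6 (w=13); MST = {0-2(w=7) 0-3(w=8) 1-2(w=1) 1-5(w=7) 3-6(w=13)}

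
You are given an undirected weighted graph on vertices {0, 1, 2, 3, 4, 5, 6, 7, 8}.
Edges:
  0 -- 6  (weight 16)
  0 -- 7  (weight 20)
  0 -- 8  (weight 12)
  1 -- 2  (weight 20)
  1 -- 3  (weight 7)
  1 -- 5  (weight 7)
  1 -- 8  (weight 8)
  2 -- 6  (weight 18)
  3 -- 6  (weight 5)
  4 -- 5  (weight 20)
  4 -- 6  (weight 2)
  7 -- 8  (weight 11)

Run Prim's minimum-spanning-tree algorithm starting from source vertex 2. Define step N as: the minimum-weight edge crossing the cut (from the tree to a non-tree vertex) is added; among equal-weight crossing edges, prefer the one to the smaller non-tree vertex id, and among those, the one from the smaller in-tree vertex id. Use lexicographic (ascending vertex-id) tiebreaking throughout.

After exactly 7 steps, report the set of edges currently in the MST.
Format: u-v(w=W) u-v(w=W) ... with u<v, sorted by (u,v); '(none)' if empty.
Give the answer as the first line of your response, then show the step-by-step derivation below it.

1-3(w=7) 1-5(w=7) 1-8(w=8) 2-6(w=18) 3-6(w=5) 4-6(w=2) 7-8(w=11)

step 1: add edge 2-6 (w=18); MST = {2-6(w=18)}
step 2: add edge 4-6 (w=2); MST = {2-6(w=18) 4-6(w=2)}
step 3: add edge 3-6 (w=5); MST = {2-6(w=18) 3-6(w=5) 4-6(w=2)}
step 4: add edge 1-3 (w=7); MST = {1-3(w=7) 2-6(w=18) 3-6(w=5) 4-6(w=2)}
step 5: add edge 1-5 (w=7); MST = {1-3(w=7) 1-5(w=7) 2-6(w=18) 3-6(w=5) 4-6(w=2)}
step 6: add edge 1-8 (w=8); MST = {1-3(w=7) 1-5(w=7) 1-8(w=8) 2-6(w=18) 3-6(w=5) 4-6(w=2)}
step 7: add edge 7-8 (w=11); MST = {1-3(w=7) 1-5(w=7) 1-8(w=8) 2-6(w=18) 3-6(w=5) 4-6(w=2) 7-8(w=11)}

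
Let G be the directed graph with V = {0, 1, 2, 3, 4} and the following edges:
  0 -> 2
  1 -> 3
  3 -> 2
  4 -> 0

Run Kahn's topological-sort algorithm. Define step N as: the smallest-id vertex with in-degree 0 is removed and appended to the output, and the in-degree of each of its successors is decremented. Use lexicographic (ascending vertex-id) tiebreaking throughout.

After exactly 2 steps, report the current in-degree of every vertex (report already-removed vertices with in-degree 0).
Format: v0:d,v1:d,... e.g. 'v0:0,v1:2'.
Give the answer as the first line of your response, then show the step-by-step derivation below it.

v0:1,v1:0,v2:1,v3:0,v4:0

step 1: output 1; order=[1]; indeg=(1,0,2,0,0)
step 2: output 3; order=[1,3]; indeg=(1,0,1,0,0)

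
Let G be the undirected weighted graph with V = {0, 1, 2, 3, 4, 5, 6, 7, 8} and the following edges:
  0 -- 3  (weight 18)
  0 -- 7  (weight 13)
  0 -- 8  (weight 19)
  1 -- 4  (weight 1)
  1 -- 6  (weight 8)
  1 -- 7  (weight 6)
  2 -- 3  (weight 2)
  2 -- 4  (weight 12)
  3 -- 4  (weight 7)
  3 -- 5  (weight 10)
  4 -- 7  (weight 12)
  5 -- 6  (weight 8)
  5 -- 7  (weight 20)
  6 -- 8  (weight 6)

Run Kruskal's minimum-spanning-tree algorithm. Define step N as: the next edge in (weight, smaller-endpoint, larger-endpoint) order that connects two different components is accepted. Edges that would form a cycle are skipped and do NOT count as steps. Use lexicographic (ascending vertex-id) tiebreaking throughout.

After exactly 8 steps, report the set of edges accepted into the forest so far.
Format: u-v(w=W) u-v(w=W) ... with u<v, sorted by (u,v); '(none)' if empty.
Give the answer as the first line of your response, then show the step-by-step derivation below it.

0-7(w=13) 1-4(w=1) 1-6(w=8) 1-7(w=6) 2-3(w=2) 3-4(w=7) 5-6(w=8) 6-8(w=6)

step 1: add edge 1-4 (w=1); MST = {1-4(w=1)}
step 2: add edge 2-3 (w=2); MST = {1-4(w=1) 2-3(w=2)}
step 3: add edge 1-7 (w=6); MST = {1-4(w=1) 1-7(w=6) 2-3(w=2)}
step 4: add edge 6-8 (w=6); MST = {1-4(w=1) 1-7(w=6) 2-3(w=2) 6-8(w=6)}
step 5: add edge 3-4 (w=7); MST = {1-4(w=1) 1-7(w=6) 2-3(w=2) 3-4(w=7) 6-8(w=6)}
step 6: add edge 1-6 (w=8); MST = {1-4(w=1) 1-6(w=8) 1-7(w=6) 2-3(w=2) 3-4(w=7) 6-8(w=6)}
step 7: add edge 5-6 (w=8); MST = {1-4(w=1) 1-6(w=8) 1-7(w=6) 2-3(w=2) 3-4(w=7) 5-6(w=8) 6-8(w=6)}
step 8: add edge 0-7 (w=13); MST = {0-7(w=13) 1-4(w=1) 1-6(w=8) 1-7(w=6) 2-3(w=2) 3-4(w=7) 5-6(w=8) 6-8(w=6)}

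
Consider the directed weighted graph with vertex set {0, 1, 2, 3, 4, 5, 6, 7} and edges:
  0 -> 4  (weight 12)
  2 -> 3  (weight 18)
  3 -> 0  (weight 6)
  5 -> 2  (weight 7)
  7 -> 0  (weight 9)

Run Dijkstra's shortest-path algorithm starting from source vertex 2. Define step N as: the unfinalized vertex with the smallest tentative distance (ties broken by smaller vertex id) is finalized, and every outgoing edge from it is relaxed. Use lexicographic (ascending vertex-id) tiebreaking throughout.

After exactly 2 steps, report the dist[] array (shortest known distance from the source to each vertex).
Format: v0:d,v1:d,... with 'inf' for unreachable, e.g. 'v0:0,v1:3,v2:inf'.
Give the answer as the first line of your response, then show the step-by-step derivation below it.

v0:24,v1:inf,v2:0,v3:18,v4:inf,v5:inf,v6:inf,v7:inf

step 1: dist = v0:inf,v1:inf,v2:0,v3:18,v4:inf,v5:inf,v6:inf,v7:inf
step 2: dist = v0:24,v1:inf,v2:0,v3:18,v4:inf,v5:inf,v6:inf,v7:inf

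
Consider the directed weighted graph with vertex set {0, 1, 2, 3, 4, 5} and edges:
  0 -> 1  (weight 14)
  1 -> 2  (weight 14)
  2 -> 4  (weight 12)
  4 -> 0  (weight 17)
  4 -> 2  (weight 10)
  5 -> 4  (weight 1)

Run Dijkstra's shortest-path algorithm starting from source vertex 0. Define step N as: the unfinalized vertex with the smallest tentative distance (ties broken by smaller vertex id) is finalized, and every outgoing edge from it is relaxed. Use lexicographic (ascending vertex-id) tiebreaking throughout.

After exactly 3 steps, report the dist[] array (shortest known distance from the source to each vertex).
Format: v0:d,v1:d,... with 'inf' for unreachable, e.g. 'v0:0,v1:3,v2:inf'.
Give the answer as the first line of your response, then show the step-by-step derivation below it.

v0:0,v1:14,v2:28,v3:inf,v4:40,v5:inf

step 1: dist = v0:0,v1:14,v2:inf,v3:inf,v4:inf,v5:inf
step 2: dist = v0:0,v1:14,v2:28,v3:inf,v4:inf,v5:inf
step 3: dist = v0:0,v1:14,v2:28,v3:inf,v4:40,v5:inf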